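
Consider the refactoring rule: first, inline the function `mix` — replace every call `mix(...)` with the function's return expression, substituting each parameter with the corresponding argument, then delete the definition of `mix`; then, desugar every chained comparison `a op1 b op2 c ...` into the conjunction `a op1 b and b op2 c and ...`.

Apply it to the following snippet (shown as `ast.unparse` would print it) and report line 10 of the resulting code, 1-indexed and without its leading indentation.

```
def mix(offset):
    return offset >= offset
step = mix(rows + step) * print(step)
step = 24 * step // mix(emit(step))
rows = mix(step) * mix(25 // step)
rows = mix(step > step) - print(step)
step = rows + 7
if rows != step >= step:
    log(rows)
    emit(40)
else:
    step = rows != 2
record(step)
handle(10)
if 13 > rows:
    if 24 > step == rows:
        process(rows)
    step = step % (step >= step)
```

Transformed code:
step = (rows + step >= rows + step) * print(step)
step = 24 * step // (emit(step) >= emit(step))
rows = (step >= step) * (25 // step >= 25 // step)
rows = ((step > step) >= (step > step)) - print(step)
step = rows + 7
if rows != step and step >= step:
    log(rows)
    emit(40)
else:
    step = rows != 2
record(step)
handle(10)
if 13 > rows:
    if 24 > step and step == rows:
        process(rows)
    step = step % (step >= step)

step = rows != 2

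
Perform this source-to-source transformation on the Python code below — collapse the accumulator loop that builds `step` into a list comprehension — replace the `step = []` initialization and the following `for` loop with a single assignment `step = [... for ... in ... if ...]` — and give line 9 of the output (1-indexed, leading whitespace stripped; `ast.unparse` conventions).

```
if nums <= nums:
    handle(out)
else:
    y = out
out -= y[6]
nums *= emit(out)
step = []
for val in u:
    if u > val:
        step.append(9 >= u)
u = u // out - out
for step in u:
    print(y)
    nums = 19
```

for step in u:

Transformed code:
if nums <= nums:
    handle(out)
else:
    y = out
out -= y[6]
nums *= emit(out)
step = [9 >= u for val in u if u > val]
u = u // out - out
for step in u:
    print(y)
    nums = 19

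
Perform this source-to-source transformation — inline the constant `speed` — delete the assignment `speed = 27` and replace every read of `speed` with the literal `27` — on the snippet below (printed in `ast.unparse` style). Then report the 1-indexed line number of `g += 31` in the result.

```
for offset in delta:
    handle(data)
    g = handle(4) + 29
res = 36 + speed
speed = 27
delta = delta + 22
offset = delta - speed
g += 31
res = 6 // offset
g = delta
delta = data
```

7

Transformed code:
for offset in delta:
    handle(data)
    g = handle(4) + 29
res = 36 + 27
delta = delta + 22
offset = delta - 27
g += 31
res = 6 // offset
g = delta
delta = data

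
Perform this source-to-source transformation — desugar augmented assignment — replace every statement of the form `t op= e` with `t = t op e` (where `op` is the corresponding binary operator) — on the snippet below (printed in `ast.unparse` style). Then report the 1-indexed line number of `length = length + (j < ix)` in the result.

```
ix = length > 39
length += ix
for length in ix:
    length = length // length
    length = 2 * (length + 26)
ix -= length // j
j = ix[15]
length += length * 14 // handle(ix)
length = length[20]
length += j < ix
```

10

Transformed code:
ix = length > 39
length = length + ix
for length in ix:
    length = length // length
    length = 2 * (length + 26)
ix = ix - length // j
j = ix[15]
length = length + length * 14 // handle(ix)
length = length[20]
length = length + (j < ix)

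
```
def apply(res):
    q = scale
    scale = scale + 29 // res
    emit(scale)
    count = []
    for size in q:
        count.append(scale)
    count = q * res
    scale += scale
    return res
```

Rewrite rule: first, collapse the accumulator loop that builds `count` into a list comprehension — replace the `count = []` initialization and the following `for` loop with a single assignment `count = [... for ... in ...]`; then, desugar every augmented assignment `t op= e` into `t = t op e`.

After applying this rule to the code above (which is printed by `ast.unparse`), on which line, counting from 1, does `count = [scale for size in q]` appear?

5

Transformed code:
def apply(res):
    q = scale
    scale = scale + 29 // res
    emit(scale)
    count = [scale for size in q]
    count = q * res
    scale = scale + scale
    return res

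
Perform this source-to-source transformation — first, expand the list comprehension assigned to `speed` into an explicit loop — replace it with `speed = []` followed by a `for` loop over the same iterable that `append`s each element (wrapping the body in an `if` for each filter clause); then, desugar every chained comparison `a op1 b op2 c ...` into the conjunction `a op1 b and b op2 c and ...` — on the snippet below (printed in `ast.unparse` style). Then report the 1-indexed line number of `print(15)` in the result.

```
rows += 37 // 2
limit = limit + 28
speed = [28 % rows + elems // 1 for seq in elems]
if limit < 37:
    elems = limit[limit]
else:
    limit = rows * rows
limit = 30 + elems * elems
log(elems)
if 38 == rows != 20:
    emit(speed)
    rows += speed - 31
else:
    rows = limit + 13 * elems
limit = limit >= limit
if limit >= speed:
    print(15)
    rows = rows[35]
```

Transformed code:
rows += 37 // 2
limit = limit + 28
speed = []
for seq in elems:
    speed.append(28 % rows + elems // 1)
if limit < 37:
    elems = limit[limit]
else:
    limit = rows * rows
limit = 30 + elems * elems
log(elems)
if 38 == rows and rows != 20:
    emit(speed)
    rows += speed - 31
else:
    rows = limit + 13 * elems
limit = limit >= limit
if limit >= speed:
    print(15)
    rows = rows[35]

19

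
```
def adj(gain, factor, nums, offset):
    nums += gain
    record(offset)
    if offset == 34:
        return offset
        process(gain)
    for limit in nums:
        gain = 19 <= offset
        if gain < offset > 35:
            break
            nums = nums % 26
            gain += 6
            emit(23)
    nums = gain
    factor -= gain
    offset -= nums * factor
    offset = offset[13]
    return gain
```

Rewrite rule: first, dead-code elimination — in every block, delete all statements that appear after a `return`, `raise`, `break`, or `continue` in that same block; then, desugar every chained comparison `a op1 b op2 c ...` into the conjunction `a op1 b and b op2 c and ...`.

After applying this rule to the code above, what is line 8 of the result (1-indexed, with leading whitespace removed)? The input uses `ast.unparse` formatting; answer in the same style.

Transformed code:
def adj(gain, factor, nums, offset):
    nums += gain
    record(offset)
    if offset == 34:
        return offset
    for limit in nums:
        gain = 19 <= offset
        if gain < offset and offset > 35:
            break
    nums = gain
    factor -= gain
    offset -= nums * factor
    offset = offset[13]
    return gain

if gain < offset and offset > 35:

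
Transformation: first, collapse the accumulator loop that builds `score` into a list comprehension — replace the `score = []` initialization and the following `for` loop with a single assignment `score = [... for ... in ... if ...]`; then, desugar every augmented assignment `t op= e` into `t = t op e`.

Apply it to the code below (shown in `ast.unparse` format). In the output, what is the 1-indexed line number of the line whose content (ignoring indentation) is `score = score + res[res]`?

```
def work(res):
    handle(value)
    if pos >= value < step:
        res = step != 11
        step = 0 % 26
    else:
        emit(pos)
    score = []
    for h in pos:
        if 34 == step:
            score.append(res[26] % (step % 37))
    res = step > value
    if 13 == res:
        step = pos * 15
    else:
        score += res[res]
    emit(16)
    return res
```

Transformed code:
def work(res):
    handle(value)
    if pos >= value < step:
        res = step != 11
        step = 0 % 26
    else:
        emit(pos)
    score = [res[26] % (step % 37) for h in pos if 34 == step]
    res = step > value
    if 13 == res:
        step = pos * 15
    else:
        score = score + res[res]
    emit(16)
    return res

13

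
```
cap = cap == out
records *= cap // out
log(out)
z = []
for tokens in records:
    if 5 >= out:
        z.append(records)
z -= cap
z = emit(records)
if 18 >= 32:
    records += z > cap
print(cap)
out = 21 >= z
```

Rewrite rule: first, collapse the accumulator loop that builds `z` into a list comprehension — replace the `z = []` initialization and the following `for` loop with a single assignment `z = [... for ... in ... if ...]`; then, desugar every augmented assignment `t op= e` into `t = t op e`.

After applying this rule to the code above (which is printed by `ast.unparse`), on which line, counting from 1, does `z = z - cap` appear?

Transformed code:
cap = cap == out
records = records * (cap // out)
log(out)
z = [records for tokens in records if 5 >= out]
z = z - cap
z = emit(records)
if 18 >= 32:
    records = records + (z > cap)
print(cap)
out = 21 >= z

5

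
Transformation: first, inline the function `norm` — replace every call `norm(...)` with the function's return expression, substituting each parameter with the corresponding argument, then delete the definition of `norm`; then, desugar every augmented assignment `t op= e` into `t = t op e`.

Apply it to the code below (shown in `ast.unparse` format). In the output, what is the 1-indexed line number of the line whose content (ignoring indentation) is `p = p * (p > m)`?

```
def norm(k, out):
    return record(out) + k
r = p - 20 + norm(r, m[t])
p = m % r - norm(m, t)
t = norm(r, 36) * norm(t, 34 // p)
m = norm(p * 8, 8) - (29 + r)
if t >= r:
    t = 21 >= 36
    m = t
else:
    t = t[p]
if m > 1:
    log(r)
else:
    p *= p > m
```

13

Transformed code:
r = p - 20 + (record(m[t]) + r)
p = m % r - (record(t) + m)
t = (record(36) + r) * (record(34 // p) + t)
m = record(8) + p * 8 - (29 + r)
if t >= r:
    t = 21 >= 36
    m = t
else:
    t = t[p]
if m > 1:
    log(r)
else:
    p = p * (p > m)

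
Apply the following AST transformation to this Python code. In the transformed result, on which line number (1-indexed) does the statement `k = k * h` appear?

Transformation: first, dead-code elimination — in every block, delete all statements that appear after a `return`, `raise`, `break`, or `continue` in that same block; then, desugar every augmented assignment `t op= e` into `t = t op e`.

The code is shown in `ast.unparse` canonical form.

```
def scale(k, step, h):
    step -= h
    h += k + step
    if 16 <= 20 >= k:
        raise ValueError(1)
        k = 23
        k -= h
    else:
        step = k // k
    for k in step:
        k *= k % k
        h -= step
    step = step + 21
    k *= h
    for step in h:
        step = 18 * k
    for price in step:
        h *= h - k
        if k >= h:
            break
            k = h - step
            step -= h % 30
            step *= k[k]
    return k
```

Transformed code:
def scale(k, step, h):
    step = step - h
    h = h + (k + step)
    if 16 <= 20 >= k:
        raise ValueError(1)
    else:
        step = k // k
    for k in step:
        k = k * (k % k)
        h = h - step
    step = step + 21
    k = k * h
    for step in h:
        step = 18 * k
    for price in step:
        h = h * (h - k)
        if k >= h:
            break
    return k

12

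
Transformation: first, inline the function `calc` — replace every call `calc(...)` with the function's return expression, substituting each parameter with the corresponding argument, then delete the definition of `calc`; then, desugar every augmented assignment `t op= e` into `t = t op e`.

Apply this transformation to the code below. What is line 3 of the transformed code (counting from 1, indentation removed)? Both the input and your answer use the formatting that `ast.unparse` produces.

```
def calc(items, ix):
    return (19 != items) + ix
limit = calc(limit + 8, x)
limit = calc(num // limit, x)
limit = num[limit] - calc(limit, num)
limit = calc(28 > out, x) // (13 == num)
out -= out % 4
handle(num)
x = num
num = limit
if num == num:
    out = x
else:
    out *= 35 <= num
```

limit = num[limit] - ((19 != limit) + num)

Transformed code:
limit = (19 != limit + 8) + x
limit = (19 != num // limit) + x
limit = num[limit] - ((19 != limit) + num)
limit = ((19 != (28 > out)) + x) // (13 == num)
out = out - out % 4
handle(num)
x = num
num = limit
if num == num:
    out = x
else:
    out = out * (35 <= num)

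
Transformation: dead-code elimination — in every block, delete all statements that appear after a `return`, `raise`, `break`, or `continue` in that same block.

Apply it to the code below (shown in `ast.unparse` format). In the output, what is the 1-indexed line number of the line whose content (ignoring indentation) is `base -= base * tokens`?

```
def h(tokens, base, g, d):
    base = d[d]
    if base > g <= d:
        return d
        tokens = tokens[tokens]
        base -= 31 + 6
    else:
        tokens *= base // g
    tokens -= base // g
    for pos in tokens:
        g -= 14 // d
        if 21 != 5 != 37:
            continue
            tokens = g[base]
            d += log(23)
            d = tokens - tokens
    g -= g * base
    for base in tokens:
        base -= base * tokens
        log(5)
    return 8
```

Transformed code:
def h(tokens, base, g, d):
    base = d[d]
    if base > g <= d:
        return d
    else:
        tokens *= base // g
    tokens -= base // g
    for pos in tokens:
        g -= 14 // d
        if 21 != 5 != 37:
            continue
    g -= g * base
    for base in tokens:
        base -= base * tokens
        log(5)
    return 8

14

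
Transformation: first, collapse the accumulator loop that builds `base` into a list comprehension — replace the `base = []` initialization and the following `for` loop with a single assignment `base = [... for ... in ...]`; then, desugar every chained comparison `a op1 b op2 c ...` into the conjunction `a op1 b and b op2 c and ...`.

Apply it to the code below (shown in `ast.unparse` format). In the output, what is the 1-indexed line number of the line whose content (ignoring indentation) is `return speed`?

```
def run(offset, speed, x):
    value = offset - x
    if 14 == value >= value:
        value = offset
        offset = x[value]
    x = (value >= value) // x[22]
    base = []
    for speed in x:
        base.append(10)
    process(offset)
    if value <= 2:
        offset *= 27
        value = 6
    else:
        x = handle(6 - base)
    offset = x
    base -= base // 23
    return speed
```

16

Transformed code:
def run(offset, speed, x):
    value = offset - x
    if 14 == value and value >= value:
        value = offset
        offset = x[value]
    x = (value >= value) // x[22]
    base = [10 for speed in x]
    process(offset)
    if value <= 2:
        offset *= 27
        value = 6
    else:
        x = handle(6 - base)
    offset = x
    base -= base // 23
    return speed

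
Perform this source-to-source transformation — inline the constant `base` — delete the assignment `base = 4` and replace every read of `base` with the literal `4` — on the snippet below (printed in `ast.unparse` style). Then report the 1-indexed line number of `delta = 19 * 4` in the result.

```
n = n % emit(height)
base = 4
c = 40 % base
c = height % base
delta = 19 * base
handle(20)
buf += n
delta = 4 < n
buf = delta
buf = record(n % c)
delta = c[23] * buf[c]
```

Transformed code:
n = n % emit(height)
c = 40 % 4
c = height % 4
delta = 19 * 4
handle(20)
buf += n
delta = 4 < n
buf = delta
buf = record(n % c)
delta = c[23] * buf[c]

4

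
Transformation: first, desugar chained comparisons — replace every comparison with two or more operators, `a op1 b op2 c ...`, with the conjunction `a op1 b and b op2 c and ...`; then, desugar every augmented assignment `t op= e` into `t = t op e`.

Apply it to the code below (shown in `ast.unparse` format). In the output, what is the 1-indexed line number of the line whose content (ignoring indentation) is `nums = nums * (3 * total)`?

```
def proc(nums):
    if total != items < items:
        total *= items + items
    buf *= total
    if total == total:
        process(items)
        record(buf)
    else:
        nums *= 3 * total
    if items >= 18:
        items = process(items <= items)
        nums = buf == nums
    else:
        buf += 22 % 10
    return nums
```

9

Transformed code:
def proc(nums):
    if total != items and items < items:
        total = total * (items + items)
    buf = buf * total
    if total == total:
        process(items)
        record(buf)
    else:
        nums = nums * (3 * total)
    if items >= 18:
        items = process(items <= items)
        nums = buf == nums
    else:
        buf = buf + 22 % 10
    return nums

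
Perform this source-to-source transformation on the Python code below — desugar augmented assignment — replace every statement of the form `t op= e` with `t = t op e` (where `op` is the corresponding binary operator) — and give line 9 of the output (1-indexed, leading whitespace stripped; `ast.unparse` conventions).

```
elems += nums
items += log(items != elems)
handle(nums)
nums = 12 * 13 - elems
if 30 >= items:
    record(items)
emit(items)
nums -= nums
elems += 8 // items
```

Transformed code:
elems = elems + nums
items = items + log(items != elems)
handle(nums)
nums = 12 * 13 - elems
if 30 >= items:
    record(items)
emit(items)
nums = nums - nums
elems = elems + 8 // items

elems = elems + 8 // items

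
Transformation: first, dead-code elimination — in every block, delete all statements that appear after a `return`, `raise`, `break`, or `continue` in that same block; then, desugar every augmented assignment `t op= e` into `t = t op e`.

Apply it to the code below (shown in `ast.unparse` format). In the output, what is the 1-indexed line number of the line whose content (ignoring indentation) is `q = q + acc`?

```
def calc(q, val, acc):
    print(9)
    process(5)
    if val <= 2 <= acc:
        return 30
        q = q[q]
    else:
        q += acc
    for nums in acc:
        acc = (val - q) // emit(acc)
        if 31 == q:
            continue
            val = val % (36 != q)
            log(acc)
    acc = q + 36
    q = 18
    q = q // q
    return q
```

7

Transformed code:
def calc(q, val, acc):
    print(9)
    process(5)
    if val <= 2 <= acc:
        return 30
    else:
        q = q + acc
    for nums in acc:
        acc = (val - q) // emit(acc)
        if 31 == q:
            continue
    acc = q + 36
    q = 18
    q = q // q
    return q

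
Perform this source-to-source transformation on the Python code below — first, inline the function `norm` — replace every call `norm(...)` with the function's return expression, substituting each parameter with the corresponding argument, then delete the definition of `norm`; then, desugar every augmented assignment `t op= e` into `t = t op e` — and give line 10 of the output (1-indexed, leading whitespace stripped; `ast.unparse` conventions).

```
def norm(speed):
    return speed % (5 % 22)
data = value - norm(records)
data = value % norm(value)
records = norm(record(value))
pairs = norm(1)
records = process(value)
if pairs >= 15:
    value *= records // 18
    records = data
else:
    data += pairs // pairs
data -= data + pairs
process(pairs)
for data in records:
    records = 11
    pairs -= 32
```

Transformed code:
data = value - records % (5 % 22)
data = value % (value % (5 % 22))
records = record(value) % (5 % 22)
pairs = 1 % (5 % 22)
records = process(value)
if pairs >= 15:
    value = value * (records // 18)
    records = data
else:
    data = data + pairs // pairs
data = data - (data + pairs)
process(pairs)
for data in records:
    records = 11
    pairs = pairs - 32

data = data + pairs // pairs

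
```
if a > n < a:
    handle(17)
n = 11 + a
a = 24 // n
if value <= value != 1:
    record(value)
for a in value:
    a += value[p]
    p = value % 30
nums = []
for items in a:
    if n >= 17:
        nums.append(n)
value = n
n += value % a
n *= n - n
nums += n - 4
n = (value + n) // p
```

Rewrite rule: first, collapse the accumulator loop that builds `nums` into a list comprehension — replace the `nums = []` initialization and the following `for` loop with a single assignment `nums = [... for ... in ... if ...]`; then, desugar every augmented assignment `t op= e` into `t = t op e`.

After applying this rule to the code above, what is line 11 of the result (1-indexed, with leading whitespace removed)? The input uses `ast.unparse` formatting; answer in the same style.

Transformed code:
if a > n < a:
    handle(17)
n = 11 + a
a = 24 // n
if value <= value != 1:
    record(value)
for a in value:
    a = a + value[p]
    p = value % 30
nums = [n for items in a if n >= 17]
value = n
n = n + value % a
n = n * (n - n)
nums = nums + (n - 4)
n = (value + n) // p

value = n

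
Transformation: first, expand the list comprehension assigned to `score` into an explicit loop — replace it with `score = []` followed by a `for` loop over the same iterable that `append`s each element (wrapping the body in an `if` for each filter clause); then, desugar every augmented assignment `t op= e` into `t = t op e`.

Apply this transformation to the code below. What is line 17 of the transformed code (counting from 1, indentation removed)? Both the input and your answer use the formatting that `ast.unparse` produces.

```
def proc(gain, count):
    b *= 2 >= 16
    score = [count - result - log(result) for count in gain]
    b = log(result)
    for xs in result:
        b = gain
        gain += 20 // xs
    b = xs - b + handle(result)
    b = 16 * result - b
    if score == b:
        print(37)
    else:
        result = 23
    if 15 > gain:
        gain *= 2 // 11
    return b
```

gain = gain * (2 // 11)

Transformed code:
def proc(gain, count):
    b = b * (2 >= 16)
    score = []
    for count in gain:
        score.append(count - result - log(result))
    b = log(result)
    for xs in result:
        b = gain
        gain = gain + 20 // xs
    b = xs - b + handle(result)
    b = 16 * result - b
    if score == b:
        print(37)
    else:
        result = 23
    if 15 > gain:
        gain = gain * (2 // 11)
    return b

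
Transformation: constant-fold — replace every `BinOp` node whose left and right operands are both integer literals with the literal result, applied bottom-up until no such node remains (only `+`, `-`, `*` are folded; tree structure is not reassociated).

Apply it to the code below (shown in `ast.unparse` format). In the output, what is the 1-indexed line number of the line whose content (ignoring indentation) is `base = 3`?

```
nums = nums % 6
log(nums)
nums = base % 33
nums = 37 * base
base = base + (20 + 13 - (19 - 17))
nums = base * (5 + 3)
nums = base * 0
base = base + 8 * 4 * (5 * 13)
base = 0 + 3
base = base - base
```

Transformed code:
nums = nums % 6
log(nums)
nums = base % 33
nums = 37 * base
base = base + 31
nums = base * 8
nums = base * 0
base = base + 2080
base = 3
base = base - base

9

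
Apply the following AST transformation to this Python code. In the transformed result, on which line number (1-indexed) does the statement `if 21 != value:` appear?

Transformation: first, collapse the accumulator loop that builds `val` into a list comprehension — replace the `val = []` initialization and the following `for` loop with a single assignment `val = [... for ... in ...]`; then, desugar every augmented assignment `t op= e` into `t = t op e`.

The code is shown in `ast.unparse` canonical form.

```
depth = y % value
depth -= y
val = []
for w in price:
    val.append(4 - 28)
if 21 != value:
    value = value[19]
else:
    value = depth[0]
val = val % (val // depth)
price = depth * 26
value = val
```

Transformed code:
depth = y % value
depth = depth - y
val = [4 - 28 for w in price]
if 21 != value:
    value = value[19]
else:
    value = depth[0]
val = val % (val // depth)
price = depth * 26
value = val

4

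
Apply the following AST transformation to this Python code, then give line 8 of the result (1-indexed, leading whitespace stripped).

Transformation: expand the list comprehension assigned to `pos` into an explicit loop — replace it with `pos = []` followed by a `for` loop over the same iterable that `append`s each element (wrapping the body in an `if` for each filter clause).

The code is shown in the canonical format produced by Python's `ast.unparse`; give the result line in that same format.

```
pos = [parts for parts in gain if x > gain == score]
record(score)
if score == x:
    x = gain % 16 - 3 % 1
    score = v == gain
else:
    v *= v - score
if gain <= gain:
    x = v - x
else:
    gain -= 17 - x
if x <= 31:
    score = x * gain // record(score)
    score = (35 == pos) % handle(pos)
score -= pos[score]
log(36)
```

score = v == gain

Transformed code:
pos = []
for parts in gain:
    if x > gain == score:
        pos.append(parts)
record(score)
if score == x:
    x = gain % 16 - 3 % 1
    score = v == gain
else:
    v *= v - score
if gain <= gain:
    x = v - x
else:
    gain -= 17 - x
if x <= 31:
    score = x * gain // record(score)
    score = (35 == pos) % handle(pos)
score -= pos[score]
log(36)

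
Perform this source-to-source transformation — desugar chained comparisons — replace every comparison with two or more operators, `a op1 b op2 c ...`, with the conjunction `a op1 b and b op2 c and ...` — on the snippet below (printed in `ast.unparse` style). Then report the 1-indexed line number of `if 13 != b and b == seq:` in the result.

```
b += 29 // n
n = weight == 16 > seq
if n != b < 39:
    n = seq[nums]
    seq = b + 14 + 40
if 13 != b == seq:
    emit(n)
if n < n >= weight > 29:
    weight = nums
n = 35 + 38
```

Transformed code:
b += 29 // n
n = weight == 16 and 16 > seq
if n != b and b < 39:
    n = seq[nums]
    seq = b + 14 + 40
if 13 != b and b == seq:
    emit(n)
if n < n and n >= weight and (weight > 29):
    weight = nums
n = 35 + 38

6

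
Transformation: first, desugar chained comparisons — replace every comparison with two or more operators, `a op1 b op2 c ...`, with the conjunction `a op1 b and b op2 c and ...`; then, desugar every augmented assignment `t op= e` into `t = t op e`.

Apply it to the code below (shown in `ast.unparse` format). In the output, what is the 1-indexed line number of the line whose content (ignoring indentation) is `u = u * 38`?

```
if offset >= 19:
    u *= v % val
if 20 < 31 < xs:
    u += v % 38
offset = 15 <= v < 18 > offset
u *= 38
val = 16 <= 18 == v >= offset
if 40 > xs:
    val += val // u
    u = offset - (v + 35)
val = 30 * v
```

6

Transformed code:
if offset >= 19:
    u = u * (v % val)
if 20 < 31 and 31 < xs:
    u = u + v % 38
offset = 15 <= v and v < 18 and (18 > offset)
u = u * 38
val = 16 <= 18 and 18 == v and (v >= offset)
if 40 > xs:
    val = val + val // u
    u = offset - (v + 35)
val = 30 * v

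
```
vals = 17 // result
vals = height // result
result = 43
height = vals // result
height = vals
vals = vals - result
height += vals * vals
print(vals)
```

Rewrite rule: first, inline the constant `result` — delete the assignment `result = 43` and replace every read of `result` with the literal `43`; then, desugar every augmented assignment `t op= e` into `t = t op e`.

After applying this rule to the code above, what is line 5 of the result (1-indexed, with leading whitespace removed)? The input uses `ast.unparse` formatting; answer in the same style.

Transformed code:
vals = 17 // 43
vals = height // 43
height = vals // 43
height = vals
vals = vals - 43
height = height + vals * vals
print(vals)

vals = vals - 43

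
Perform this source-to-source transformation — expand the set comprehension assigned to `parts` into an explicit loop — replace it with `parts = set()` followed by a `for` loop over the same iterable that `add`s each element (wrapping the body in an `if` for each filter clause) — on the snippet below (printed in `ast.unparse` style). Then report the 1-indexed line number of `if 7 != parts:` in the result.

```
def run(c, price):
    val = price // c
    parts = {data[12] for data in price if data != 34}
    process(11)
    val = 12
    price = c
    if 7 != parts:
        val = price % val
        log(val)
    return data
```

10

Transformed code:
def run(c, price):
    val = price // c
    parts = set()
    for data in price:
        if data != 34:
            parts.add(data[12])
    process(11)
    val = 12
    price = c
    if 7 != parts:
        val = price % val
        log(val)
    return data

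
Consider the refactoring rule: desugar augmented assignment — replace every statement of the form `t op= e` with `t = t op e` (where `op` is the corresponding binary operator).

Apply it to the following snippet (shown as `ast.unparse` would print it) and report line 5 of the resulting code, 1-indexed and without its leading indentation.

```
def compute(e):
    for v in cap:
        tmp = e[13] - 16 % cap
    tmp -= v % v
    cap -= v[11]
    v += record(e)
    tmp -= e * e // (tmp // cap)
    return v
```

Transformed code:
def compute(e):
    for v in cap:
        tmp = e[13] - 16 % cap
    tmp = tmp - v % v
    cap = cap - v[11]
    v = v + record(e)
    tmp = tmp - e * e // (tmp // cap)
    return v

cap = cap - v[11]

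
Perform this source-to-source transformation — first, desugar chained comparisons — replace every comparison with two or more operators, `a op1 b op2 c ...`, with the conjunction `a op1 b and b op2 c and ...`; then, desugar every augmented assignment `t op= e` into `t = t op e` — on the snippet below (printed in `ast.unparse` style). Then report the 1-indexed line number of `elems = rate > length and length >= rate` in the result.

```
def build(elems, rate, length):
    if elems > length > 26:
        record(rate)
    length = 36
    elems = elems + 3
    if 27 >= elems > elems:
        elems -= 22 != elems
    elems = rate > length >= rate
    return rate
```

Transformed code:
def build(elems, rate, length):
    if elems > length and length > 26:
        record(rate)
    length = 36
    elems = elems + 3
    if 27 >= elems and elems > elems:
        elems = elems - (22 != elems)
    elems = rate > length and length >= rate
    return rate

8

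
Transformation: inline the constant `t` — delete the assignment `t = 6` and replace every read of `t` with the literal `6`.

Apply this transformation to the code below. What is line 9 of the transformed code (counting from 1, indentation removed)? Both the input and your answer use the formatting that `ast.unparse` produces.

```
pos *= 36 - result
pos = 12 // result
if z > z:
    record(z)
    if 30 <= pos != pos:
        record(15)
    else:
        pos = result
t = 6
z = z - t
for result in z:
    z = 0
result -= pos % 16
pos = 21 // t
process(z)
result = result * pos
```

Transformed code:
pos *= 36 - result
pos = 12 // result
if z > z:
    record(z)
    if 30 <= pos != pos:
        record(15)
    else:
        pos = result
z = z - 6
for result in z:
    z = 0
result -= pos % 16
pos = 21 // 6
process(z)
result = result * pos

z = z - 6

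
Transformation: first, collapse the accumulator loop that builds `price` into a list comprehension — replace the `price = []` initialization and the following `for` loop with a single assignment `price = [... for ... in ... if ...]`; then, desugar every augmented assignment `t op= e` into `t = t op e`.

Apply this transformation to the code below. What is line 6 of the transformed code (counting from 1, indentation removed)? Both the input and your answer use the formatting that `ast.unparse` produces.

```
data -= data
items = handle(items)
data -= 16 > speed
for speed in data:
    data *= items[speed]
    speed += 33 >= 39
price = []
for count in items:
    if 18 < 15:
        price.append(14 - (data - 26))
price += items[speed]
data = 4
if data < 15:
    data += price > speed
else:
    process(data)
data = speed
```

Transformed code:
data = data - data
items = handle(items)
data = data - (16 > speed)
for speed in data:
    data = data * items[speed]
    speed = speed + (33 >= 39)
price = [14 - (data - 26) for count in items if 18 < 15]
price = price + items[speed]
data = 4
if data < 15:
    data = data + (price > speed)
else:
    process(data)
data = speed

speed = speed + (33 >= 39)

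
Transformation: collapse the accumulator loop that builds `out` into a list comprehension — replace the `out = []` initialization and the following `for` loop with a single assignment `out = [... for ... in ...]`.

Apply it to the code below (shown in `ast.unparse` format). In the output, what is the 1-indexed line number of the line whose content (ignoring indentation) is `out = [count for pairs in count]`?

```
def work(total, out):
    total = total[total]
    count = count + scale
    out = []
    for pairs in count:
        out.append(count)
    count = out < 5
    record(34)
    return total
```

Transformed code:
def work(total, out):
    total = total[total]
    count = count + scale
    out = [count for pairs in count]
    count = out < 5
    record(34)
    return total

4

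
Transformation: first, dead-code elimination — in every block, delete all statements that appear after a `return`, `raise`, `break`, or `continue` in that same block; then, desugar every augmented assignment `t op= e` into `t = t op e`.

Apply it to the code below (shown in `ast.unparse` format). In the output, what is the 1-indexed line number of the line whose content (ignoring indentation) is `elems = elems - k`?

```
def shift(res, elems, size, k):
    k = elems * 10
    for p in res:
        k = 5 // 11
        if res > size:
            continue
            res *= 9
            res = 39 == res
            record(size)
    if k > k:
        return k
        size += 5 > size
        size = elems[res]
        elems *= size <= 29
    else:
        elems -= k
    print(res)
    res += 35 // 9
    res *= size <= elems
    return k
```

Transformed code:
def shift(res, elems, size, k):
    k = elems * 10
    for p in res:
        k = 5 // 11
        if res > size:
            continue
    if k > k:
        return k
    else:
        elems = elems - k
    print(res)
    res = res + 35 // 9
    res = res * (size <= elems)
    return k

10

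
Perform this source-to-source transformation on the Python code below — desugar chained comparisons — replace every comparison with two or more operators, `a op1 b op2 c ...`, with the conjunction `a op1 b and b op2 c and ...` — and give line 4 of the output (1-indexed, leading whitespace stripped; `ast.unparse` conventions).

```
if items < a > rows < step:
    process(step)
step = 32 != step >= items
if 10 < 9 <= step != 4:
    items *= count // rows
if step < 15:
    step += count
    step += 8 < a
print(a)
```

Transformed code:
if items < a and a > rows and (rows < step):
    process(step)
step = 32 != step and step >= items
if 10 < 9 and 9 <= step and (step != 4):
    items *= count // rows
if step < 15:
    step += count
    step += 8 < a
print(a)

if 10 < 9 and 9 <= step and (step != 4):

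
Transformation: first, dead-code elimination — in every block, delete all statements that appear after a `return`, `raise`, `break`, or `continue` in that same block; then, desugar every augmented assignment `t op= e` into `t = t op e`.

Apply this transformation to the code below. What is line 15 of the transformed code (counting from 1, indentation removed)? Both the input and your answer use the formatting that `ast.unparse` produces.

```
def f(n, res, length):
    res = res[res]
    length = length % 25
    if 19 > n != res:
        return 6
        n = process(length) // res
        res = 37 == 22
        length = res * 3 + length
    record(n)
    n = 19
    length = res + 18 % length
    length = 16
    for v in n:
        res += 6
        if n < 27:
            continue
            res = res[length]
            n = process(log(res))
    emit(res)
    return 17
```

return 17

Transformed code:
def f(n, res, length):
    res = res[res]
    length = length % 25
    if 19 > n != res:
        return 6
    record(n)
    n = 19
    length = res + 18 % length
    length = 16
    for v in n:
        res = res + 6
        if n < 27:
            continue
    emit(res)
    return 17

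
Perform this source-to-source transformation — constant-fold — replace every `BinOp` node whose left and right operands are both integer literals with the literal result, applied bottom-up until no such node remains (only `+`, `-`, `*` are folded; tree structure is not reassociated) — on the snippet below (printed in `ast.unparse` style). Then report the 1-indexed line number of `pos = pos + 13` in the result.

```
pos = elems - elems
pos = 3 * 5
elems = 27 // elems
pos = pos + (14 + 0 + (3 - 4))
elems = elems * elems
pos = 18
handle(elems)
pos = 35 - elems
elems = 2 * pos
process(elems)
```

Transformed code:
pos = elems - elems
pos = 15
elems = 27 // elems
pos = pos + 13
elems = elems * elems
pos = 18
handle(elems)
pos = 35 - elems
elems = 2 * pos
process(elems)

4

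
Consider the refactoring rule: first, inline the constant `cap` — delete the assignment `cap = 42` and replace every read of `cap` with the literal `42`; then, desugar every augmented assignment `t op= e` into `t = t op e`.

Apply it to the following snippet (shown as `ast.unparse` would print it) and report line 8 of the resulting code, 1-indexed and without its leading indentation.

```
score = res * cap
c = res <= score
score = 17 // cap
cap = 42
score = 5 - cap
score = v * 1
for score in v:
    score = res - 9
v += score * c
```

Transformed code:
score = res * 42
c = res <= score
score = 17 // 42
score = 5 - 42
score = v * 1
for score in v:
    score = res - 9
v = v + score * c

v = v + score * c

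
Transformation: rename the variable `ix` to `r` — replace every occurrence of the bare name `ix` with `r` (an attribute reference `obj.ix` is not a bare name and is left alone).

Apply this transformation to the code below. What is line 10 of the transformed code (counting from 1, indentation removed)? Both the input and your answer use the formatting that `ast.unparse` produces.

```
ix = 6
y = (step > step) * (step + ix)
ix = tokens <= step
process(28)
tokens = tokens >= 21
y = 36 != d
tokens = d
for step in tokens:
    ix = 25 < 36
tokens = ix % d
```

tokens = r % d

Transformed code:
r = 6
y = (step > step) * (step + r)
r = tokens <= step
process(28)
tokens = tokens >= 21
y = 36 != d
tokens = d
for step in tokens:
    r = 25 < 36
tokens = r % d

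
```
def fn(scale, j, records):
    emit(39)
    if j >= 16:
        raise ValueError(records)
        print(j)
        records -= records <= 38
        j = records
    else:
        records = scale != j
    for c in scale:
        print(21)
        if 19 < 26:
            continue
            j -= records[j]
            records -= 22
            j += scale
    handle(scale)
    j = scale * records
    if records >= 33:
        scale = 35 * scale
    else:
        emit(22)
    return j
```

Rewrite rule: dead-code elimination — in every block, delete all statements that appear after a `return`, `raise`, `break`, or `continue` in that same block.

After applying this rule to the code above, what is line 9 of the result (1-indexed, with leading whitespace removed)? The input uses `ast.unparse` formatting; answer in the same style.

if 19 < 26:

Transformed code:
def fn(scale, j, records):
    emit(39)
    if j >= 16:
        raise ValueError(records)
    else:
        records = scale != j
    for c in scale:
        print(21)
        if 19 < 26:
            continue
    handle(scale)
    j = scale * records
    if records >= 33:
        scale = 35 * scale
    else:
        emit(22)
    return j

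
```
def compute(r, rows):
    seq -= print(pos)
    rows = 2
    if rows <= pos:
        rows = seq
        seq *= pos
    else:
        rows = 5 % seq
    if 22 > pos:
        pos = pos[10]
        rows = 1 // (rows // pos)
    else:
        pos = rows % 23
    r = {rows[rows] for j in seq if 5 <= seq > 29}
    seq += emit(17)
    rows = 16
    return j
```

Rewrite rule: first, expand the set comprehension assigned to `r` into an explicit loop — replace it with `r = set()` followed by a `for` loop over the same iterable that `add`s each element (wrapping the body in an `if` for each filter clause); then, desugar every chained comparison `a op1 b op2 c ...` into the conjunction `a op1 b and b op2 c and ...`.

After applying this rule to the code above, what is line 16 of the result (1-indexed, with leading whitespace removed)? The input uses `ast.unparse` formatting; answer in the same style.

Transformed code:
def compute(r, rows):
    seq -= print(pos)
    rows = 2
    if rows <= pos:
        rows = seq
        seq *= pos
    else:
        rows = 5 % seq
    if 22 > pos:
        pos = pos[10]
        rows = 1 // (rows // pos)
    else:
        pos = rows % 23
    r = set()
    for j in seq:
        if 5 <= seq and seq > 29:
            r.add(rows[rows])
    seq += emit(17)
    rows = 16
    return j

if 5 <= seq and seq > 29: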